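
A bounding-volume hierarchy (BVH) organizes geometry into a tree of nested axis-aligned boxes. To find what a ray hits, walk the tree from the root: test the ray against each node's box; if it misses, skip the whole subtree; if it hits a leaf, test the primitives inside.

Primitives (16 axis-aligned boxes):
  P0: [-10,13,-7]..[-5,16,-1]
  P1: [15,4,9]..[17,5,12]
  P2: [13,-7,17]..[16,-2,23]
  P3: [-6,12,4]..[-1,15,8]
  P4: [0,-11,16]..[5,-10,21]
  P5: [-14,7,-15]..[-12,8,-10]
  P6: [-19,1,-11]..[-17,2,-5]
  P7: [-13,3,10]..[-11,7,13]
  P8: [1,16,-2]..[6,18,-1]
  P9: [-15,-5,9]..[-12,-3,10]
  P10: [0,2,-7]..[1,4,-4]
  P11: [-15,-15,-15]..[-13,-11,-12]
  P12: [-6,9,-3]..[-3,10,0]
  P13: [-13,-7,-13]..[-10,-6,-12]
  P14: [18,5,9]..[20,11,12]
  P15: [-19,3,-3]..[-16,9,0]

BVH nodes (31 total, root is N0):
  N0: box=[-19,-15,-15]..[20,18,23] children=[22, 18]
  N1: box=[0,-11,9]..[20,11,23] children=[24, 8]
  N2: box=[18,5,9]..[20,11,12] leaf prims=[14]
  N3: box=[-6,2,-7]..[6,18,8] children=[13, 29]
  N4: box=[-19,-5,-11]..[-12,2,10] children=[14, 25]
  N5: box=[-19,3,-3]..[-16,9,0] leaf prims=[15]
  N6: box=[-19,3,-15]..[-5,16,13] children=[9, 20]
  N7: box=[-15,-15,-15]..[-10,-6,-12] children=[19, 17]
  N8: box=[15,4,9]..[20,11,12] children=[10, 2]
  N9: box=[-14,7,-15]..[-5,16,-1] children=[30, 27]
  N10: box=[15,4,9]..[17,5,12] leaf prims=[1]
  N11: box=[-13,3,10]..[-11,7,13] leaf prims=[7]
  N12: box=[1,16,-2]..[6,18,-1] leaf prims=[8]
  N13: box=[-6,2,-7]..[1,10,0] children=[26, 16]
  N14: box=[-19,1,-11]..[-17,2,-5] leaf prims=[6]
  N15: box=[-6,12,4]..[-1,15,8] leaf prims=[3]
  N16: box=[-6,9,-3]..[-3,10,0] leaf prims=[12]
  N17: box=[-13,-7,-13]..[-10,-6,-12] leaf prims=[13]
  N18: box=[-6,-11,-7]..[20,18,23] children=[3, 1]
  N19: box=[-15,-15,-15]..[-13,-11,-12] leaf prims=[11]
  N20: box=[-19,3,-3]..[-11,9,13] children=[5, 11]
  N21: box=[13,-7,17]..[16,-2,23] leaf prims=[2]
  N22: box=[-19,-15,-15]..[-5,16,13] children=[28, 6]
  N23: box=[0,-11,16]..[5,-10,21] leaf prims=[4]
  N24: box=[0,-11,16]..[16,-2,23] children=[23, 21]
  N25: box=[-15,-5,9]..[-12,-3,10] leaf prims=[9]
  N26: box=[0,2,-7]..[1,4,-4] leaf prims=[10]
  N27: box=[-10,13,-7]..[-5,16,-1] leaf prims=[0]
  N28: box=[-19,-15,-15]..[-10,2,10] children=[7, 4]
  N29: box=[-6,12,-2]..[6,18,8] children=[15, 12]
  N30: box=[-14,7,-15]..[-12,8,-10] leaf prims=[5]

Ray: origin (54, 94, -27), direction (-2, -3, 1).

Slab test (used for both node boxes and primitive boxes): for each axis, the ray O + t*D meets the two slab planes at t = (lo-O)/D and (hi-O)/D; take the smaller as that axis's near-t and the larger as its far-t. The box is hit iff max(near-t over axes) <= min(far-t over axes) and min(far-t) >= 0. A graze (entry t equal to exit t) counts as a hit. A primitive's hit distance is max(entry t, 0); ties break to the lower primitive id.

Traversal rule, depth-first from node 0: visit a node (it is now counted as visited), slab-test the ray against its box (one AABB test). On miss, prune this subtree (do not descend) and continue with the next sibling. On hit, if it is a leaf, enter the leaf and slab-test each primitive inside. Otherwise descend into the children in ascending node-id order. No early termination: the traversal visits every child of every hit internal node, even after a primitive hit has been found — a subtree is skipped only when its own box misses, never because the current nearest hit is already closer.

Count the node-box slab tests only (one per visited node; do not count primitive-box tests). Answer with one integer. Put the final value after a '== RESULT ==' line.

Walk:
N0 x:[17,73/2] y:[76/3,109/3] z:[12,50] -> hit [76/3,109/3], descend [18, 22]
  N18 x:[17,30] y:[76/3,35] z:[20,50] -> hit [76/3,30], descend [1, 3]
    N1 x:[17,27] y:[83/3,35] z:[36,50] -> miss, prune
    N3 x:[24,30] y:[76/3,92/3] z:[20,35] -> hit [76/3,30], descend [13, 29]
      N13 x:[53/2,30] y:[28,92/3] z:[20,27] -> miss, prune
      N29 x:[24,30] y:[76/3,82/3] z:[25,35] -> hit [76/3,82/3], descend [12, 15]
        N12 x:[24,53/2] y:[76/3,26] z:[25,26] -> hit [76/3,26] leaf, test {P8@t=76/3}
        N15 x:[55/2,30] y:[79/3,82/3] z:[31,35] -> miss, prune
  N22 x:[59/2,73/2] y:[26,109/3] z:[12,40] -> hit [59/2,109/3], descend [6, 28]
    N6 x:[59/2,73/2] y:[26,91/3] z:[12,40] -> hit [59/2,91/3], descend [9, 20]
      N9 x:[59/2,34] y:[26,29] z:[12,26] -> miss, prune
      N20 x:[65/2,73/2] y:[85/3,91/3] z:[24,40] -> miss, prune
    N28 x:[32,73/2] y:[92/3,109/3] z:[12,37] -> hit [32,109/3], descend [4, 7]
      N4 x:[33,73/2] y:[92/3,33] z:[16,37] -> hit [33,33], descend [14, 25]
        N14 x:[71/2,73/2] y:[92/3,31] z:[16,22] -> miss, prune
        N25 x:[33,69/2] y:[97/3,33] z:[36,37] -> miss, prune
      N7 x:[32,69/2] y:[100/3,109/3] z:[12,15] -> miss, prune

order=[0, 18, 1, 3, 13, 29, 12, 15, 22, 6, 9, 20, 28, 4, 14, 25, 7]  |boxes|=17  |leaves|=1  hit=P8

== RESULT ==
17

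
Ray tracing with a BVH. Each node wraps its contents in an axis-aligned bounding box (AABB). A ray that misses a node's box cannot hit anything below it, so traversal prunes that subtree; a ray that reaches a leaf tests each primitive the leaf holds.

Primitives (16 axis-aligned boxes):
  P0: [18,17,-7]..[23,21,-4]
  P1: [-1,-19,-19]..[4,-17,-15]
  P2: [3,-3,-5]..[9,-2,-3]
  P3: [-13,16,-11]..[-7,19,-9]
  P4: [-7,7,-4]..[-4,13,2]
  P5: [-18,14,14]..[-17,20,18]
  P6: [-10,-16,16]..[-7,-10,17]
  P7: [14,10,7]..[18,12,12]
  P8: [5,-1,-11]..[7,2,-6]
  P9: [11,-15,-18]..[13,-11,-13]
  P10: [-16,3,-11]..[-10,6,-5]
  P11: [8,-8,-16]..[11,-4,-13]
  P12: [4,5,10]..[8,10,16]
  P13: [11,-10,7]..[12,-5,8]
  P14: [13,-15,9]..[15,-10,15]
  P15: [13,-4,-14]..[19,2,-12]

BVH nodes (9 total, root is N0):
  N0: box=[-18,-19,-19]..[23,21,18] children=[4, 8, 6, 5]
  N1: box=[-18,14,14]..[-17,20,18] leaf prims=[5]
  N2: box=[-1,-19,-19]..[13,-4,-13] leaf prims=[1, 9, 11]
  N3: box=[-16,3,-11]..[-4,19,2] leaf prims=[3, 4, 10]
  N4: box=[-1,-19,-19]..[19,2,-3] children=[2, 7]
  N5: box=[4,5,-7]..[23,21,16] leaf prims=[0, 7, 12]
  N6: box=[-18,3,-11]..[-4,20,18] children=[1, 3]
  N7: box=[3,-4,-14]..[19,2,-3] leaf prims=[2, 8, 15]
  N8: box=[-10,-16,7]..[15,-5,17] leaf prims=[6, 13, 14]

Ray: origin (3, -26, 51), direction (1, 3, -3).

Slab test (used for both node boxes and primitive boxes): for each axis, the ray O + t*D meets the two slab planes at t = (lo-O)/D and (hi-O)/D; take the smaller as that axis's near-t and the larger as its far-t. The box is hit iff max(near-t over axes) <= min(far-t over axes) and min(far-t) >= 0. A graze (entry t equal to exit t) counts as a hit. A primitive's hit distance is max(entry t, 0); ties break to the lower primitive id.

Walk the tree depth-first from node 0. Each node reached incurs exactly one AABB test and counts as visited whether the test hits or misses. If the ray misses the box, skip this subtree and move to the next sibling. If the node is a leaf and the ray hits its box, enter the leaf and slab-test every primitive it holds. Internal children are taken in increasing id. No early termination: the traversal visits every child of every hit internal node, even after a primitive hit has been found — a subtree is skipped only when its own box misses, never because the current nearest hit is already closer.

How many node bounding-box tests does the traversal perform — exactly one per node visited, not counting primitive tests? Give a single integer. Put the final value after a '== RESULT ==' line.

Walk:
N0 x:[-21,20] y:[7/3,47/3] z:[11,70/3] -> hit [11,47/3], descend [4, 5, 6, 8]
  N4 x:[-4,16] y:[7/3,28/3] z:[18,70/3] -> miss, prune
  N5 x:[1,20] y:[31/3,47/3] z:[35/3,58/3] -> hit [35/3,47/3] leaf, test {P0(miss), P7(miss), P12(miss)}
  N6 x:[-21,-7] y:[29/3,46/3] z:[11,62/3] -> miss, prune
  N8 x:[-13,12] y:[10/3,7] z:[34/3,44/3] -> miss, prune

order=[0, 4, 5, 6, 8]  |boxes|=5  |leaves|=1  hit=miss

== RESULT ==
5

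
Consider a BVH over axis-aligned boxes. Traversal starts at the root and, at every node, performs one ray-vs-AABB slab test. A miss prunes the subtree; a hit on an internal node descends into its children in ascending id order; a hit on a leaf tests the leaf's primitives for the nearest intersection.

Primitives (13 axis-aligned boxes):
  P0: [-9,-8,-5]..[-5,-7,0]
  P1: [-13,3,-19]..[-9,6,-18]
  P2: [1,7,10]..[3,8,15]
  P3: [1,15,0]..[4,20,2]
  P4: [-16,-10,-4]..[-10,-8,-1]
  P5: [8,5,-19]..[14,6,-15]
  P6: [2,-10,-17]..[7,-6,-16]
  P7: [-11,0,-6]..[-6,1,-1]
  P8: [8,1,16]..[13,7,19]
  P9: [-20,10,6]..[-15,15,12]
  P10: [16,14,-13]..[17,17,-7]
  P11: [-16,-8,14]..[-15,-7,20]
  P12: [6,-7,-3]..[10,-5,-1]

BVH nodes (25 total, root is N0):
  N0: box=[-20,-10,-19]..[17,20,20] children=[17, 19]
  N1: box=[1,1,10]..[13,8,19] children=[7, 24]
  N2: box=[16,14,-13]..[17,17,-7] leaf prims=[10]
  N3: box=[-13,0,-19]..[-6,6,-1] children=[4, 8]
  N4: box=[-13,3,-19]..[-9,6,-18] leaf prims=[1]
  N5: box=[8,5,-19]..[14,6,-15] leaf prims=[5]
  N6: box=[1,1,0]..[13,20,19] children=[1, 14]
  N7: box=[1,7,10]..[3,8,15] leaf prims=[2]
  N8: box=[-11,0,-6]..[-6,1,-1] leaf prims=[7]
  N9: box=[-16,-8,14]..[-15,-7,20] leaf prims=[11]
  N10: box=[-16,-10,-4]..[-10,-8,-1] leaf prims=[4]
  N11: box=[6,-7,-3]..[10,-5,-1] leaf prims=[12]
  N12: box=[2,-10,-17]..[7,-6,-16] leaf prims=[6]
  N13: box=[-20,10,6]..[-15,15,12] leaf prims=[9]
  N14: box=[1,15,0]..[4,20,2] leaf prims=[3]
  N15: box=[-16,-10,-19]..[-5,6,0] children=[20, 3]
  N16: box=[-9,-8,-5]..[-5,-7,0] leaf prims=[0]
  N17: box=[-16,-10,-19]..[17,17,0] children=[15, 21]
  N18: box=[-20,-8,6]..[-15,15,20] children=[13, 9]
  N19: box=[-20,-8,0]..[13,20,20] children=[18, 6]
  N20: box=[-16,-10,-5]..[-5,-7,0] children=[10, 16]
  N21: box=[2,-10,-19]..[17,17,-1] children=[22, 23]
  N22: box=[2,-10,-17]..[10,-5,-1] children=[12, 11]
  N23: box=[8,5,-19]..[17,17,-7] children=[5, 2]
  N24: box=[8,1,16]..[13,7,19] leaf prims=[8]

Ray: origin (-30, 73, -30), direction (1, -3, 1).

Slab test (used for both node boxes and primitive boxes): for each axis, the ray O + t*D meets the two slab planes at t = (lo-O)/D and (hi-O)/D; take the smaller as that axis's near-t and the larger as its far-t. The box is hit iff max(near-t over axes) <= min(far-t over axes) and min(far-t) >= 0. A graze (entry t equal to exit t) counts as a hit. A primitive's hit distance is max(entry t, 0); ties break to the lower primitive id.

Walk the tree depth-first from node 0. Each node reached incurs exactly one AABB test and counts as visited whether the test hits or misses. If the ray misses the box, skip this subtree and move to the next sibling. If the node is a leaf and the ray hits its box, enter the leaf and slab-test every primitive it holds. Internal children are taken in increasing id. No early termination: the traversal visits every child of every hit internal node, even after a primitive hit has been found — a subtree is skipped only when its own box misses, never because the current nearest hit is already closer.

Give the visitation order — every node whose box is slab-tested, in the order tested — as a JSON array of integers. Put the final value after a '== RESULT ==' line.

Walk:
N0 x:[10,47] y:[53/3,83/3] z:[11,50] -> hit [53/3,83/3], descend [17, 19]
  N17 x:[14,47] y:[56/3,83/3] z:[11,30] -> hit [56/3,83/3], descend [15, 21]
    N15 x:[14,25] y:[67/3,83/3] z:[11,30] -> hit [67/3,25], descend [3, 20]
      N3 x:[17,24] y:[67/3,73/3] z:[11,29] -> hit [67/3,24], descend [4, 8]
        N4 x:[17,21] y:[67/3,70/3] z:[11,12] -> miss, prune
        N8 x:[19,24] y:[24,73/3] z:[24,29] -> hit [24,24] leaf, test {P7@t=24}
      N20 x:[14,25] y:[80/3,83/3] z:[25,30] -> miss, prune
    N21 x:[32,47] y:[56/3,83/3] z:[11,29] -> miss, prune
  N19 x:[10,43] y:[53/3,27] z:[30,50] -> miss, prune

Visited [0, 17, 15, 3, 4, 8, 20, 21, 19]. Tests: 9 box, 1 leaf. Nearest: P7.

== RESULT ==
[0, 17, 15, 3, 4, 8, 20, 21, 19]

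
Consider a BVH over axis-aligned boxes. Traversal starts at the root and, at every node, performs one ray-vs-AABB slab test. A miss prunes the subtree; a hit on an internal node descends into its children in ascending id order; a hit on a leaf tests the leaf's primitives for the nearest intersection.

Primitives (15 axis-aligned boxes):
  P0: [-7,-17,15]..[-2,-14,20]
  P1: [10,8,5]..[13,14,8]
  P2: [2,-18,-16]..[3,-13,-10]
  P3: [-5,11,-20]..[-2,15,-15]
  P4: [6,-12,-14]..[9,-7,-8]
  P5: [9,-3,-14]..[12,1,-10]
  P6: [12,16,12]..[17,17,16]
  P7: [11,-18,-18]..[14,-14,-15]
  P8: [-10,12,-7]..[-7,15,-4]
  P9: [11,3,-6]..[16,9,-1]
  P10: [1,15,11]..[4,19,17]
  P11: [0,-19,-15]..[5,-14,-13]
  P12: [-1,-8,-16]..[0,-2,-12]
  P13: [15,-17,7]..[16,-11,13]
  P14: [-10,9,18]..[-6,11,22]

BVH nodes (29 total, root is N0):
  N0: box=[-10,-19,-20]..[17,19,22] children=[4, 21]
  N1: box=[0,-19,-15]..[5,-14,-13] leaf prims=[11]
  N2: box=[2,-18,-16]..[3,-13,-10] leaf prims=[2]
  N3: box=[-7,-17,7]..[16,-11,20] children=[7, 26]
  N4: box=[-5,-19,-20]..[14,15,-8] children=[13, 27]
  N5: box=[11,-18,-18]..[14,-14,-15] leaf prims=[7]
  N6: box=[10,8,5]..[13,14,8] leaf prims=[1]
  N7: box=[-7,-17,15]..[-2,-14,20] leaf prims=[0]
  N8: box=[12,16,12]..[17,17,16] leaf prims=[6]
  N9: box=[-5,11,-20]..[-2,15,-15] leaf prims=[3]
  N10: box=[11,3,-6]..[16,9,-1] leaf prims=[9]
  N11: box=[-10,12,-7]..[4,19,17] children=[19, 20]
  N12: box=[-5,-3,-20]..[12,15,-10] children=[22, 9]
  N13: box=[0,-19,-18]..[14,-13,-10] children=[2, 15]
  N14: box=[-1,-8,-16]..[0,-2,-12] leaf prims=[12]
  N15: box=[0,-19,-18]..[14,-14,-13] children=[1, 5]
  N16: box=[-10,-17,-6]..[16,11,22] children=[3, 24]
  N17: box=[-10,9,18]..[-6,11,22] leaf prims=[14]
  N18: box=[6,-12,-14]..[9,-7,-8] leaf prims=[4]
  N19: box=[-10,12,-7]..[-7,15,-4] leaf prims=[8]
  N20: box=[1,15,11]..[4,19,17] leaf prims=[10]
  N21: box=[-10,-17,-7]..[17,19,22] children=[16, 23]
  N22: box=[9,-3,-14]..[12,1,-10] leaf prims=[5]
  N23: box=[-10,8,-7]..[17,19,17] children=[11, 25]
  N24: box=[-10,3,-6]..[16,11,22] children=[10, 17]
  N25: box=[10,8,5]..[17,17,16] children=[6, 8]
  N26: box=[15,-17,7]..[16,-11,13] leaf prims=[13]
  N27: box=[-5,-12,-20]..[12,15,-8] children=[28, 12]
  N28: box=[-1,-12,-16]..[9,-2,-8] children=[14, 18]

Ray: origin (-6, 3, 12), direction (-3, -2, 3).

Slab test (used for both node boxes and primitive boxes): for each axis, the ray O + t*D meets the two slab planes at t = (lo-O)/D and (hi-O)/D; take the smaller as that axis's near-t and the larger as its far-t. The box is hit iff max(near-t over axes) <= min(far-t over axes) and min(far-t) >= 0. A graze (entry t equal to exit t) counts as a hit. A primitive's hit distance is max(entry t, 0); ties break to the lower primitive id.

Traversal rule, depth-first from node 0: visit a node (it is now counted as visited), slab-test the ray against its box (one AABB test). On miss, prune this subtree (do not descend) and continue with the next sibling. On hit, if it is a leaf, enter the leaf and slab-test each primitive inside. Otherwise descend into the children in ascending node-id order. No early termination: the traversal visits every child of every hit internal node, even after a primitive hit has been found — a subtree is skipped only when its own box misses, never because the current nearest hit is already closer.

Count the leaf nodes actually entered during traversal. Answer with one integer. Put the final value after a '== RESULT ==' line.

Walk:
N0 x:[-23/3,4/3] y:[-8,11] z:[-32/3,10/3] -> hit [-23/3,4/3], descend [4, 21]
  N4 x:[-20/3,-1/3] y:[-6,11] z:[-32/3,-20/3] -> miss, prune
  N21 x:[-23/3,4/3] y:[-8,10] z:[-19/3,10/3] -> hit [-19/3,4/3], descend [16, 23]
    N16 x:[-22/3,4/3] y:[-4,10] z:[-6,10/3] -> hit [-4,4/3], descend [3, 24]
      N3 x:[-22/3,1/3] y:[7,10] z:[-5/3,8/3] -> miss, prune
      N24 x:[-22/3,4/3] y:[-4,0] z:[-6,10/3] -> hit [-4,0], descend [10, 17]
        N10 x:[-22/3,-17/3] y:[-3,0] z:[-6,-13/3] -> miss, prune
        N17 x:[0,4/3] y:[-4,-3] z:[2,10/3] -> miss, prune
    N23 x:[-23/3,4/3] y:[-8,-5/2] z:[-19/3,5/3] -> miss, prune

9 AABB tests over nodes [0, 4, 21, 16, 3, 24, 10, 17, 23]; 0 leaves entered; closest miss.

== RESULT ==
0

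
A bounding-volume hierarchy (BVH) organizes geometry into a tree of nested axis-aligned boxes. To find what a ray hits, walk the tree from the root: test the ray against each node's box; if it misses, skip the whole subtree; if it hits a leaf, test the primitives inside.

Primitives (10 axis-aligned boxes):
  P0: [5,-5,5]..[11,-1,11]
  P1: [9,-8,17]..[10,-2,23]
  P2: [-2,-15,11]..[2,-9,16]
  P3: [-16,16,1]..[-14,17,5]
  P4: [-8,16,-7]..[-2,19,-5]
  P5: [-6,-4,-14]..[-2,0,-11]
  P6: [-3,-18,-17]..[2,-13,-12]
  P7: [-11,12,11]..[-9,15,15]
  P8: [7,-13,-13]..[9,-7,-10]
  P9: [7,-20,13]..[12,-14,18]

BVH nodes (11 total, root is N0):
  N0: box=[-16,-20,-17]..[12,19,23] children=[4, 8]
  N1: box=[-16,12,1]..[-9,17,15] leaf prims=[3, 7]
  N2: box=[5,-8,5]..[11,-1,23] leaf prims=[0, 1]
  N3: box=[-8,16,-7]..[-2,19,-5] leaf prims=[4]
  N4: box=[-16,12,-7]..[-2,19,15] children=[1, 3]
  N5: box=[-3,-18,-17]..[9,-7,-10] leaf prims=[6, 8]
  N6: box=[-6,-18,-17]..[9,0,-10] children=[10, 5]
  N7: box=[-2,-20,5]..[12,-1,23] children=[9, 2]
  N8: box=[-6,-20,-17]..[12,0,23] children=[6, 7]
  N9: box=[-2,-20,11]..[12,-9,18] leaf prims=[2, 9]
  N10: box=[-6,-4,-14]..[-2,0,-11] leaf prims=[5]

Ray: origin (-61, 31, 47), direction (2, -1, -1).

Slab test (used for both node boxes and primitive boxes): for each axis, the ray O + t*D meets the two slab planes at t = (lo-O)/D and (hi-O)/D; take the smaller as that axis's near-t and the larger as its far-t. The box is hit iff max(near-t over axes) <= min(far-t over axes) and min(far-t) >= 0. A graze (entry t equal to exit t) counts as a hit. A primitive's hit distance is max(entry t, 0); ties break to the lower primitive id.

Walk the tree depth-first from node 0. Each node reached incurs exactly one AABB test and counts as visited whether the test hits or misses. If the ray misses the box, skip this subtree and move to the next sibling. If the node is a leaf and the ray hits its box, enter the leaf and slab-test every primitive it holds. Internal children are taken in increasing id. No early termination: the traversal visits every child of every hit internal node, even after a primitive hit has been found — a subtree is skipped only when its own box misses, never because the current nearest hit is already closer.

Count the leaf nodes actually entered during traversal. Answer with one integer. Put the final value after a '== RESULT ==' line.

Walk:
N0 x:[45/2,73/2] y:[12,51] z:[24,64] -> hit [24,73/2], descend [4, 8]
  N4 x:[45/2,59/2] y:[12,19] z:[32,54] -> miss, prune
  N8 x:[55/2,73/2] y:[31,51] z:[24,64] -> hit [31,73/2], descend [6, 7]
    N6 x:[55/2,35] y:[31,49] z:[57,64] -> miss, prune
    N7 x:[59/2,73/2] y:[32,51] z:[24,42] -> hit [32,73/2], descend [2, 9]
      N2 x:[33,36] y:[32,39] z:[24,42] -> hit [33,36] leaf, test {P0@t=36, P1(miss)}
      N9 x:[59/2,73/2] y:[40,51] z:[29,36] -> miss, prune

Visited [0, 4, 8, 6, 7, 2, 9]. Tests: 7 box, 1 leaf. Nearest: P0.

== RESULT ==
1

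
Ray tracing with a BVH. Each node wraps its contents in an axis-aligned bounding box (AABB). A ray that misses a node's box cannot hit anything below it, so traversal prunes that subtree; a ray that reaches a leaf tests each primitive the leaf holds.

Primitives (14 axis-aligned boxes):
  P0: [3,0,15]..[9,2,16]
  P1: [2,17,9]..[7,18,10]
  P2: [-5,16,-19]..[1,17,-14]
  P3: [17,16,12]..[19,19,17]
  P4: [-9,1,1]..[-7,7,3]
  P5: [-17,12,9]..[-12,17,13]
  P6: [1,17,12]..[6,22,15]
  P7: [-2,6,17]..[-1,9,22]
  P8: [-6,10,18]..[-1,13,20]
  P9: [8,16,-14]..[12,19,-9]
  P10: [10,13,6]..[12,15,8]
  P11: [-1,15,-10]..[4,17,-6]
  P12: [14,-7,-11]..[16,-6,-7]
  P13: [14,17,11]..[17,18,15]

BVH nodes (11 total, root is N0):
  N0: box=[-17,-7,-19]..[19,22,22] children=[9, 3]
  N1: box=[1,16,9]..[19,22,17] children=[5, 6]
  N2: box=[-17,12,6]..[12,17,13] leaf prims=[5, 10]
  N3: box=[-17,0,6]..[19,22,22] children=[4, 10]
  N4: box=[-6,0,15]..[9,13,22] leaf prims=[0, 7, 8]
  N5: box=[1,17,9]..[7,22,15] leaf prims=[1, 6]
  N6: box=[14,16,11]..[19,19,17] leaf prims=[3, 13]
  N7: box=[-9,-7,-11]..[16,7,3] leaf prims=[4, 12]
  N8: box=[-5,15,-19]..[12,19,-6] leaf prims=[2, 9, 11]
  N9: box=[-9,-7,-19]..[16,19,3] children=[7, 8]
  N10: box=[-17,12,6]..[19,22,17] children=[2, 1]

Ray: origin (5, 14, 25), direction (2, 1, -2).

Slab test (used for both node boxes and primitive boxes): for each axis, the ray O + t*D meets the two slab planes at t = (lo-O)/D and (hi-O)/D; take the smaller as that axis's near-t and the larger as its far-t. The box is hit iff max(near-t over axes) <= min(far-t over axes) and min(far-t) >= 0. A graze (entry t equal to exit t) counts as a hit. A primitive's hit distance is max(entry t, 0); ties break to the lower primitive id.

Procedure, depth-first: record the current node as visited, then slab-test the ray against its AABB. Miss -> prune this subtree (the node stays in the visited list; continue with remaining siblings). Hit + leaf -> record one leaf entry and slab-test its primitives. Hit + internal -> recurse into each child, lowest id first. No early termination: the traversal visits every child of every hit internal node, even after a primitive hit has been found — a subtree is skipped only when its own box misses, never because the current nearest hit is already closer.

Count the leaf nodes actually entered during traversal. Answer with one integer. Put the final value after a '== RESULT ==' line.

Trace the traversal:
N0 x:[-11,7] y:[-21,8] z:[3/2,22] -> hit [3/2,7], descend [3, 9]
  N3 x:[-11,7] y:[-14,8] z:[3/2,19/2] -> hit [3/2,7], descend [4, 10]
    N4 x:[-11/2,2] y:[-14,-1] z:[3/2,5] -> miss, prune
    N10 x:[-11,7] y:[-2,8] z:[4,19/2] -> hit [4,7], descend [1, 2]
      N1 x:[-2,7] y:[2,8] z:[4,8] -> hit [4,7], descend [5, 6]
        N5 x:[-2,1] y:[3,8] z:[5,8] -> miss, prune
        N6 x:[9/2,7] y:[2,5] z:[4,7] -> hit [9/2,5] leaf, test {P3(miss), P13(miss)}
      N2 x:[-11,7/2] y:[-2,3] z:[6,19/2] -> miss, prune
  N9 x:[-7,11/2] y:[-21,5] z:[11,22] -> miss, prune

order=[0, 3, 4, 10, 1, 5, 6, 2, 9]  |boxes|=9  |leaves|=1  hit=miss

== RESULT ==
1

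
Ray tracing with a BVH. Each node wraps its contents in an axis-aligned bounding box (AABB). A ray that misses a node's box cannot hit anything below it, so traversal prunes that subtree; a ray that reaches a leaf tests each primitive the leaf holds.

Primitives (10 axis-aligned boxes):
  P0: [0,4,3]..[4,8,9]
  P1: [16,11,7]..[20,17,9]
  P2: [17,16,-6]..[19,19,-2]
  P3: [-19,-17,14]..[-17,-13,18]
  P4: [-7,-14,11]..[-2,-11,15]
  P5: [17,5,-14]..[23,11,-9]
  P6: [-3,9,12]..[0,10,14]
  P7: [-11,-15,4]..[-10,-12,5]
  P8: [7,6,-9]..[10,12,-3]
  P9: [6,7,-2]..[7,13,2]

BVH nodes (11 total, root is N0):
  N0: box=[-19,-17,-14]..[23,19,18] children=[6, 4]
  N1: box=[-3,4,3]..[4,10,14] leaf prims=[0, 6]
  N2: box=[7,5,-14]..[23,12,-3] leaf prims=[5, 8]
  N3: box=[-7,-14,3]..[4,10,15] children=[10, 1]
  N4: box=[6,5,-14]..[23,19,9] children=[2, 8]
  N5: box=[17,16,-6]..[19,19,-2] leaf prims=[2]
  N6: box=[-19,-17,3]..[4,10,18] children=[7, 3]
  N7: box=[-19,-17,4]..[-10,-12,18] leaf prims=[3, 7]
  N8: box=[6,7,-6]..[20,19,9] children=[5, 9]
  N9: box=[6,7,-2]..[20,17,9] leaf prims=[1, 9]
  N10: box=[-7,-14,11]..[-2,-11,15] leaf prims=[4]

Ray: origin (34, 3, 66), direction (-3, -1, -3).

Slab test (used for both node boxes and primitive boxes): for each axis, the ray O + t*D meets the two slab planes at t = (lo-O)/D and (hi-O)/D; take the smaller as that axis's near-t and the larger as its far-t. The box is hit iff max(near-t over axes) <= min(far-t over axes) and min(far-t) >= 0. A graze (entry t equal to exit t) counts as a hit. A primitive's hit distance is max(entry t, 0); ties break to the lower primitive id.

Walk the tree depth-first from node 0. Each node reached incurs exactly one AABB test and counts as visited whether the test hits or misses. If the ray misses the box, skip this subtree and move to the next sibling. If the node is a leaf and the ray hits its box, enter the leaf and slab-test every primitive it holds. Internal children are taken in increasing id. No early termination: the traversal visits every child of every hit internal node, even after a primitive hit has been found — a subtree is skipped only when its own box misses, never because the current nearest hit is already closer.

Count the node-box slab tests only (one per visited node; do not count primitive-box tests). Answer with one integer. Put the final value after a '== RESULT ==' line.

Traverse from the root:
N0 x:[11/3,53/3] y:[-16,20] z:[16,80/3] -> hit [16,53/3], descend [4, 6]
  N4 x:[11/3,28/3] y:[-16,-2] z:[19,80/3] -> miss, prune
  N6 x:[10,53/3] y:[-7,20] z:[16,21] -> hit [16,53/3], descend [3, 7]
    N3 x:[10,41/3] y:[-7,17] z:[17,21] -> miss, prune
    N7 x:[44/3,53/3] y:[15,20] z:[16,62/3] -> hit [16,53/3] leaf, test {P3@t=17, P7(miss)}

Summary -> nodes [0, 4, 6, 3, 7]; box-tests=5; leaf-entries=1; first=P3

== RESULT ==
5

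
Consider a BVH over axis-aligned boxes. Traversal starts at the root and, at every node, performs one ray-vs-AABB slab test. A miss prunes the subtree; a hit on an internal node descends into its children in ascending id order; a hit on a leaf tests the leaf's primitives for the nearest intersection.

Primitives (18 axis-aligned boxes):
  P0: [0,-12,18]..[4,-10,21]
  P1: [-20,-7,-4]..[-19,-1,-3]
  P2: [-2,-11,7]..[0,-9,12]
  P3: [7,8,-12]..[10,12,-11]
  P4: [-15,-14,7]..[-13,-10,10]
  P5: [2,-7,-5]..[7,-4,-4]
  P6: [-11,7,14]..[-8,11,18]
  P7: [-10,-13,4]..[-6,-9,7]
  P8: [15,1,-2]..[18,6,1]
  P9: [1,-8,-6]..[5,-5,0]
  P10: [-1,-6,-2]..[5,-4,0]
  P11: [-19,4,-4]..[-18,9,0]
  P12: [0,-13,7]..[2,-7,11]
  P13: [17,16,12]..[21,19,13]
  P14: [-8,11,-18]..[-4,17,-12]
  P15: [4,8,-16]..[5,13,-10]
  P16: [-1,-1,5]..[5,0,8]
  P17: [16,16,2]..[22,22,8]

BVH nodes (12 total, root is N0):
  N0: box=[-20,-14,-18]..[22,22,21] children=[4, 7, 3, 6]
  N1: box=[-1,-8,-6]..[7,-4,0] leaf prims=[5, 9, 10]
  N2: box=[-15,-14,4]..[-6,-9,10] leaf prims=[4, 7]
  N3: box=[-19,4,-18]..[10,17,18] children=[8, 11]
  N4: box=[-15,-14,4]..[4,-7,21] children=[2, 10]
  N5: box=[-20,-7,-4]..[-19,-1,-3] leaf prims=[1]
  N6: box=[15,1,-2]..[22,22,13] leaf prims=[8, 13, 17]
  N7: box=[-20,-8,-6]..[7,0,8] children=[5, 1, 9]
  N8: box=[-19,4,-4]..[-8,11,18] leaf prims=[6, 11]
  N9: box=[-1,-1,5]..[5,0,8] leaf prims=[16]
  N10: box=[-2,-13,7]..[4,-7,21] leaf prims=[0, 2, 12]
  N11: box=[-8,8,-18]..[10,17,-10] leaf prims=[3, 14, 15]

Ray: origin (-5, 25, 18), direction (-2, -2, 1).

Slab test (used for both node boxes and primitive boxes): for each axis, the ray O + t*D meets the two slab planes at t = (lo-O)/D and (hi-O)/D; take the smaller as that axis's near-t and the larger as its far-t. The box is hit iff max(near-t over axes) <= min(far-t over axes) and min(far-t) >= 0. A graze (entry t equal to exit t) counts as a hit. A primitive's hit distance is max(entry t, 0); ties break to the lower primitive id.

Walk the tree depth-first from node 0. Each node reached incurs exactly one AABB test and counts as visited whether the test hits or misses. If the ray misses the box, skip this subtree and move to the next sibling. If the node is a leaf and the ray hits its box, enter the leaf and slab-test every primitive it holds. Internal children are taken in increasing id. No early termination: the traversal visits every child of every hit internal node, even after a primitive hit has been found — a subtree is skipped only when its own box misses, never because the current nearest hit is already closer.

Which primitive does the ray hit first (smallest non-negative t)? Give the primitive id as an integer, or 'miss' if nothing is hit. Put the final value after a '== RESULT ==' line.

Trace the traversal:
N0 x:[-27/2,15/2] y:[3/2,39/2] z:[-36,3] -> hit [3/2,3], descend [3, 4, 6, 7]
  N3 x:[-15/2,7] y:[4,21/2] z:[-36,0] -> miss, prune
  N4 x:[-9/2,5] y:[16,39/2] z:[-14,3] -> miss, prune
  N6 x:[-27/2,-10] y:[3/2,12] z:[-20,-5] -> miss, prune
  N7 x:[-6,15/2] y:[25/2,33/2] z:[-24,-10] -> miss, prune

order=[0, 3, 4, 6, 7]  |boxes|=5  |leaves|=0  hit=miss

== RESULT ==
miss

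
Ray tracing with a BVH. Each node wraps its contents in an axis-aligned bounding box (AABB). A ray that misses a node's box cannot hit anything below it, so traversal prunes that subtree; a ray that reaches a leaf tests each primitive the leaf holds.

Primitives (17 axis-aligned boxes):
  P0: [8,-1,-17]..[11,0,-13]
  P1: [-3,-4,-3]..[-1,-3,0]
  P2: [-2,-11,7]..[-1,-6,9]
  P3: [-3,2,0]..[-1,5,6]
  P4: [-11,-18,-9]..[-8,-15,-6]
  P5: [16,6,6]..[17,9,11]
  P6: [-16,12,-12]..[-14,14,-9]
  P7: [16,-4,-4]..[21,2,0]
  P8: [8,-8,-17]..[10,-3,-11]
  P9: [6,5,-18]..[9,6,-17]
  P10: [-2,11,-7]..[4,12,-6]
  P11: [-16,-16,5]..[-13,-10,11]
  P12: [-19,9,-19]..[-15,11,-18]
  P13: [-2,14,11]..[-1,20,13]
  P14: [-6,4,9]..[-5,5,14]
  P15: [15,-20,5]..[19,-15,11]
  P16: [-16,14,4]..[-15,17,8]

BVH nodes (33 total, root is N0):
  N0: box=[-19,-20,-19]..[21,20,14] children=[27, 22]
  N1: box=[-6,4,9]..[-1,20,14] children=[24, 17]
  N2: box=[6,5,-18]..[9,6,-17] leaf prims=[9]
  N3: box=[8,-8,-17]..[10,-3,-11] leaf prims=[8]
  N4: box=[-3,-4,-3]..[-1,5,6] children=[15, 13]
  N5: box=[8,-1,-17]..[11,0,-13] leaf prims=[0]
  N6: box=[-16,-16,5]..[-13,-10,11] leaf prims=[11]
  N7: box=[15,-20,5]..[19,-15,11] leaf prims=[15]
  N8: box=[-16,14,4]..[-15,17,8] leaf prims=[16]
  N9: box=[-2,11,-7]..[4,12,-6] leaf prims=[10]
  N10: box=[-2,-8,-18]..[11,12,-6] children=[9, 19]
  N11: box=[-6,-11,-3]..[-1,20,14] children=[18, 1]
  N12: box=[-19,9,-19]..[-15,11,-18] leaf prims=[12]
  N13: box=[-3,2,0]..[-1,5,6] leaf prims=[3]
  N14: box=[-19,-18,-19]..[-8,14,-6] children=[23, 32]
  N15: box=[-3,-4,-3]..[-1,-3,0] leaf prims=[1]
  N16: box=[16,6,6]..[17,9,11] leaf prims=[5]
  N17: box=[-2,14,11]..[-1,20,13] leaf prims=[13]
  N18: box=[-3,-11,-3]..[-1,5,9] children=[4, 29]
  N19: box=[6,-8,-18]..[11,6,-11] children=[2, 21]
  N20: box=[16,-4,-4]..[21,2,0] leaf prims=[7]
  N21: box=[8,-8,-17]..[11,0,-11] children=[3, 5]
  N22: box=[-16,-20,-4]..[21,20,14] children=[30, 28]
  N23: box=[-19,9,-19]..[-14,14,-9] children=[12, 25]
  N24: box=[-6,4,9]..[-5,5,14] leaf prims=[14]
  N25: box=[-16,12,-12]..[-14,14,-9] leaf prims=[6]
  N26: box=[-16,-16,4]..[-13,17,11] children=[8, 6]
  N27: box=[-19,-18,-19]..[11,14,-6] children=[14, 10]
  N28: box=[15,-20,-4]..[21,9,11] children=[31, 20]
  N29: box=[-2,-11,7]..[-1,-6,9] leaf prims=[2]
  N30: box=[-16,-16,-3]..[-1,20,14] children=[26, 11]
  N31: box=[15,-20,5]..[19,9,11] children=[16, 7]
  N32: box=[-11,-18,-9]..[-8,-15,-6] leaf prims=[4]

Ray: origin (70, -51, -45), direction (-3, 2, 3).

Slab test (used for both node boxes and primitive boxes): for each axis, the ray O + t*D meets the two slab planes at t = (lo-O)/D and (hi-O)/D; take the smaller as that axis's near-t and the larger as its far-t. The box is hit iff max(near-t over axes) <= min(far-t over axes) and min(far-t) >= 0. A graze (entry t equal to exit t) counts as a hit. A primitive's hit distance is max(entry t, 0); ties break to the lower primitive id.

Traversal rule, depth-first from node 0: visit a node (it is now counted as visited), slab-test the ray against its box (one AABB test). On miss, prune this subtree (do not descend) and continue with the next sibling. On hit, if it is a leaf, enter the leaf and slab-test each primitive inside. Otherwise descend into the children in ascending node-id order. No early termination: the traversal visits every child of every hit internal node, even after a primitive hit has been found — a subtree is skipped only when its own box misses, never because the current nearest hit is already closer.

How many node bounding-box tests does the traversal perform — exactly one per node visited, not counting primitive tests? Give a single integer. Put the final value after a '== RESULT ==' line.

Traverse from the root:
N0 x:[49/3,89/3] y:[31/2,71/2] z:[26/3,59/3] -> hit [49/3,59/3], descend [22, 27]
  N22 x:[49/3,86/3] y:[31/2,71/2] z:[41/3,59/3] -> hit [49/3,59/3], descend [28, 30]
    N28 x:[49/3,55/3] y:[31/2,30] z:[41/3,56/3] -> hit [49/3,55/3], descend [20, 31]
      N20 x:[49/3,18] y:[47/2,53/2] z:[41/3,15] -> miss, prune
      N31 x:[17,55/3] y:[31/2,30] z:[50/3,56/3] -> hit [17,55/3], descend [7, 16]
        N7 x:[17,55/3] y:[31/2,18] z:[50/3,56/3] -> hit [17,18] leaf, test {P15@t=17}
        N16 x:[53/3,18] y:[57/2,30] z:[17,56/3] -> miss, prune
    N30 x:[71/3,86/3] y:[35/2,71/2] z:[14,59/3] -> miss, prune
  N27 x:[59/3,89/3] y:[33/2,65/2] z:[26/3,13] -> miss, prune

Summary -> nodes [0, 22, 28, 20, 31, 7, 16, 30, 27]; box-tests=9; leaf-entries=1; first=P15

== RESULT ==
9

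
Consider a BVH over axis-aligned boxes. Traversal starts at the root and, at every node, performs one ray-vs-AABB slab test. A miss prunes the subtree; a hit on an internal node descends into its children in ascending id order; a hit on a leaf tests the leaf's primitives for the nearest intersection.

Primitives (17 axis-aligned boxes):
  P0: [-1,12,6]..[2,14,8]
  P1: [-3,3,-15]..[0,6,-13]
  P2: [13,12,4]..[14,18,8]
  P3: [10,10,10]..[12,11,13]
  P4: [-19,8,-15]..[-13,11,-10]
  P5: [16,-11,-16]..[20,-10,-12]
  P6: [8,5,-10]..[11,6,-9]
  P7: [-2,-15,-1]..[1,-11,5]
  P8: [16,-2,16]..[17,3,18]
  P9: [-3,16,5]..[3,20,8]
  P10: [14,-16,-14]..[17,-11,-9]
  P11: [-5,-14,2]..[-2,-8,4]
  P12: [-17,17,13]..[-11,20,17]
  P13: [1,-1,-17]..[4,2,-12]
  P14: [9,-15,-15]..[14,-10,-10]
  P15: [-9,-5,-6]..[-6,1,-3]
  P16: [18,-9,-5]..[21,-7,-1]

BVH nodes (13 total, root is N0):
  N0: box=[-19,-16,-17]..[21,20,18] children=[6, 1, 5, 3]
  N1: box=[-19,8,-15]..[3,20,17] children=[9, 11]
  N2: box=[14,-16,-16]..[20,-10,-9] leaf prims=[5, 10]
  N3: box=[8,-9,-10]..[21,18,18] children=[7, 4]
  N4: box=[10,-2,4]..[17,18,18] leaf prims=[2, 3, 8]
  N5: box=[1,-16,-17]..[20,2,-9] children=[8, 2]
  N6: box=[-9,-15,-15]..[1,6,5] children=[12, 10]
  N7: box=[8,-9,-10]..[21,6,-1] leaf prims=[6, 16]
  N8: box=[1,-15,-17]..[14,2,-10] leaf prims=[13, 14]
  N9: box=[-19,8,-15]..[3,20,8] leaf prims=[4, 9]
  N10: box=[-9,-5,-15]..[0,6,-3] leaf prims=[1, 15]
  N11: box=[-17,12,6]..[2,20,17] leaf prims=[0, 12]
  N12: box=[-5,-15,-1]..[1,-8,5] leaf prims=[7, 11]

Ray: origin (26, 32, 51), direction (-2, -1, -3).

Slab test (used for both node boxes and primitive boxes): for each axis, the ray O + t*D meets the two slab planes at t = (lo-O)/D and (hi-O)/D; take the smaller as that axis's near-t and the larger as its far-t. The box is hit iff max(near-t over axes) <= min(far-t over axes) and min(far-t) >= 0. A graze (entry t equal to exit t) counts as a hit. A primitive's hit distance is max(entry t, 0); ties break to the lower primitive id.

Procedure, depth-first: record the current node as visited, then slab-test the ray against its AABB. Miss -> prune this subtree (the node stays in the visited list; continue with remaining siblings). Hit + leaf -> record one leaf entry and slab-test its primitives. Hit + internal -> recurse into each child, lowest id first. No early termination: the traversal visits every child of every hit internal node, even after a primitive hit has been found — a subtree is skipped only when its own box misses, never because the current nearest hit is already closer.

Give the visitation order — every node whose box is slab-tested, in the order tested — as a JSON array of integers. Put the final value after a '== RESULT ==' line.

Trace the traversal:
N0 x:[5/2,45/2] y:[12,48] z:[11,68/3] -> hit [12,45/2], descend [1, 3, 5, 6]
  N1 x:[23/2,45/2] y:[12,24] z:[34/3,22] -> hit [12,22], descend [9, 11]
    N9 x:[23/2,45/2] y:[12,24] z:[43/3,22] -> hit [43/3,22] leaf, test {P4@t=21, P9@t=43/3}
    N11 x:[12,43/2] y:[12,20] z:[34/3,15] -> hit [12,15] leaf, test {P0(miss), P12(miss)}
  N3 x:[5/2,9] y:[14,41] z:[11,61/3] -> miss, prune
  N5 x:[3,25/2] y:[30,48] z:[20,68/3] -> miss, prune
  N6 x:[25/2,35/2] y:[26,47] z:[46/3,22] -> miss, prune

7 AABB tests over nodes [0, 1, 9, 11, 3, 5, 6]; 2 leaves entered; closest P9.

== RESULT ==
[0, 1, 9, 11, 3, 5, 6]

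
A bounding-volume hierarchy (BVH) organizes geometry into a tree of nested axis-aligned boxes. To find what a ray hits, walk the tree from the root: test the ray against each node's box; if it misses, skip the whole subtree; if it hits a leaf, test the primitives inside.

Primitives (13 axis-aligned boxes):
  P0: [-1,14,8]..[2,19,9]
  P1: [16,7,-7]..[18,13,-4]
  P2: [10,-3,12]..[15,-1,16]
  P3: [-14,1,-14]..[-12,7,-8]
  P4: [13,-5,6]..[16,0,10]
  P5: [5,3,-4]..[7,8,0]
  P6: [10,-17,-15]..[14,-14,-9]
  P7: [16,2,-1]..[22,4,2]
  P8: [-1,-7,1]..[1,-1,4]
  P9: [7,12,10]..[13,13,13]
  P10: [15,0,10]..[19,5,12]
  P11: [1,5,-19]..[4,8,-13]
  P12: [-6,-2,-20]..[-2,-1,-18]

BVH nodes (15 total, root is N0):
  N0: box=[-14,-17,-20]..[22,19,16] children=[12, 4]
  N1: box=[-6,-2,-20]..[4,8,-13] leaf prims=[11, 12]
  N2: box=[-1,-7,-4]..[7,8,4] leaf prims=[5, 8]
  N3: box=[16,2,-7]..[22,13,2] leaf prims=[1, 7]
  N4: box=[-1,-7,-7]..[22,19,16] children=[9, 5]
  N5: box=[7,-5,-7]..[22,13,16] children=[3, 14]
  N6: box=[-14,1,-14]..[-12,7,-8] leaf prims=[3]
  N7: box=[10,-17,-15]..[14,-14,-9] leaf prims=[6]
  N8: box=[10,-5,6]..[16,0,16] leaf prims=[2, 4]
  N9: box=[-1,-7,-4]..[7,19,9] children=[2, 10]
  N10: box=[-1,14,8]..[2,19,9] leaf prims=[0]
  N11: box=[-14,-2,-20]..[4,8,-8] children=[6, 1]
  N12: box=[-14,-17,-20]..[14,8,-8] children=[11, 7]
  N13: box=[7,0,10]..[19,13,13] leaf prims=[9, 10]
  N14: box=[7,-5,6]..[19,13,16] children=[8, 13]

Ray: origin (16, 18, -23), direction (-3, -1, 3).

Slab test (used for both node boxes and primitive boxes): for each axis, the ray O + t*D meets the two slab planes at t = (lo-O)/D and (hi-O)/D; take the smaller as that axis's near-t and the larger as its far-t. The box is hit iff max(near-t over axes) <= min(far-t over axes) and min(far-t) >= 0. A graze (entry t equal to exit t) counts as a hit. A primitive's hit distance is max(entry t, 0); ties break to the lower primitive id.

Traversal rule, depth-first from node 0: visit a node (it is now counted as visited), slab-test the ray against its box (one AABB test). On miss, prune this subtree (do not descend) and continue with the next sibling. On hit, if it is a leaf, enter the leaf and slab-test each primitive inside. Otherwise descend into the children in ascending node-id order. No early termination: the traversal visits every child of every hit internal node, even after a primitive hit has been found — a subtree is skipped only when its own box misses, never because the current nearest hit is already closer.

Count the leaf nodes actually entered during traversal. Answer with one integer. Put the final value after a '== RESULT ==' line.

Walk:
N0 x:[-2,10] y:[-1,35] z:[1,13] -> hit [1,10], descend [4, 12]
  N4 x:[-2,17/3] y:[-1,25] z:[16/3,13] -> hit [16/3,17/3], descend [5, 9]
    N5 x:[-2,3] y:[5,23] z:[16/3,13] -> miss, prune
    N9 x:[3,17/3] y:[-1,25] z:[19/3,32/3] -> miss, prune
  N12 x:[2/3,10] y:[10,35] z:[1,5] -> miss, prune

Summary -> nodes [0, 4, 5, 9, 12]; box-tests=5; leaf-entries=0; first=miss

== RESULT ==
0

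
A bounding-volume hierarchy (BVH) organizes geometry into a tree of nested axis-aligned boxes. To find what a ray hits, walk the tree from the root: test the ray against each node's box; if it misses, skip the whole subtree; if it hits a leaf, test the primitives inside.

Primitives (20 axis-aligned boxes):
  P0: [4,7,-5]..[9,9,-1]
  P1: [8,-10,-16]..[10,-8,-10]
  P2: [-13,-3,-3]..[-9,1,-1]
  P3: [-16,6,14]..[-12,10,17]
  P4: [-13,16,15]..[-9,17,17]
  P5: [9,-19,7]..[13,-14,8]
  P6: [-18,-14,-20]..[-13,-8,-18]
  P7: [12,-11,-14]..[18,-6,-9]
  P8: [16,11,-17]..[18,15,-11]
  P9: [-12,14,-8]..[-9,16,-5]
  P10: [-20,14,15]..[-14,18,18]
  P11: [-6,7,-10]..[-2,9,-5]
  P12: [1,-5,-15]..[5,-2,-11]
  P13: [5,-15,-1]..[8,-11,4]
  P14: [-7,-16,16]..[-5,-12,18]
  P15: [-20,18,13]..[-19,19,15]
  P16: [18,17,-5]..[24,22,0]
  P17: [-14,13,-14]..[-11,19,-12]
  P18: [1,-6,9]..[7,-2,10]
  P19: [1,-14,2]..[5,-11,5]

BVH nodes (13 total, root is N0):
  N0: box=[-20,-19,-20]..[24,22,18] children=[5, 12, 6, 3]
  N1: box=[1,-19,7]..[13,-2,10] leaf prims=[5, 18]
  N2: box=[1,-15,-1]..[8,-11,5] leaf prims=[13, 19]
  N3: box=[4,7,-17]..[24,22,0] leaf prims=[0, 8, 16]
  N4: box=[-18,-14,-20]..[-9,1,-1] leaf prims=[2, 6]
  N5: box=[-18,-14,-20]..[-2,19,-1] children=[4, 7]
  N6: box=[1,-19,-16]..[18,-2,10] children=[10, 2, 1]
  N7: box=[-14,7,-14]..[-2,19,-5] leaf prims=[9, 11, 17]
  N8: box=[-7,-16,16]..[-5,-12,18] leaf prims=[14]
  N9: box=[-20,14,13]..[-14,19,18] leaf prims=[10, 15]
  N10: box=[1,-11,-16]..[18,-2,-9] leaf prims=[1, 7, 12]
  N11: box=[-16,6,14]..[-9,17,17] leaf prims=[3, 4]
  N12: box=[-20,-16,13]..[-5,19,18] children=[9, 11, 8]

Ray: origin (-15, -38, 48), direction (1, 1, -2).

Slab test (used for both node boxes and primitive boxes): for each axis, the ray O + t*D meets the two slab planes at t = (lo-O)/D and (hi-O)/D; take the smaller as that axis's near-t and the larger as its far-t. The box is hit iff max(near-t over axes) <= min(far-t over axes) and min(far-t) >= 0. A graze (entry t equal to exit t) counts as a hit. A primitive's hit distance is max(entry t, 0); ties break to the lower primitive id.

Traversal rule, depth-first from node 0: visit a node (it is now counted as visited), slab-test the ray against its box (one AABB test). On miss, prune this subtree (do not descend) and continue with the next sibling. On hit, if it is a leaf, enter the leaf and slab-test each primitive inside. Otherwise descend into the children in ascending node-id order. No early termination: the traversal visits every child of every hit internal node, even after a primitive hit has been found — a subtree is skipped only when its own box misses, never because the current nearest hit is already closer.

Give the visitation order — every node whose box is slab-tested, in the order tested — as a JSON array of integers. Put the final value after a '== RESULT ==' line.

Walk:
N0 x:[-5,39] y:[19,60] z:[15,34] -> hit [19,34], descend [3, 5, 6, 12]
  N3 x:[19,39] y:[45,60] z:[24,65/2] -> miss, prune
  N5 x:[-3,13] y:[24,57] z:[49/2,34] -> miss, prune
  N6 x:[16,33] y:[19,36] z:[19,32] -> hit [19,32], descend [1, 2, 10]
    N1 x:[16,28] y:[19,36] z:[19,41/2] -> hit [19,41/2] leaf, test {P5(miss), P18(miss)}
    N2 x:[16,23] y:[23,27] z:[43/2,49/2] -> hit [23,23] leaf, test {P13@t=23, P19(miss)}
    N10 x:[16,33] y:[27,36] z:[57/2,32] -> hit [57/2,32] leaf, test {P1(miss), P7@t=57/2, P12(miss)}
  N12 x:[-5,10] y:[22,57] z:[15,35/2] -> miss, prune

8 AABB tests over nodes [0, 3, 5, 6, 1, 2, 10, 12]; 3 leaves entered; closest P13.

== RESULT ==
[0, 3, 5, 6, 1, 2, 10, 12]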